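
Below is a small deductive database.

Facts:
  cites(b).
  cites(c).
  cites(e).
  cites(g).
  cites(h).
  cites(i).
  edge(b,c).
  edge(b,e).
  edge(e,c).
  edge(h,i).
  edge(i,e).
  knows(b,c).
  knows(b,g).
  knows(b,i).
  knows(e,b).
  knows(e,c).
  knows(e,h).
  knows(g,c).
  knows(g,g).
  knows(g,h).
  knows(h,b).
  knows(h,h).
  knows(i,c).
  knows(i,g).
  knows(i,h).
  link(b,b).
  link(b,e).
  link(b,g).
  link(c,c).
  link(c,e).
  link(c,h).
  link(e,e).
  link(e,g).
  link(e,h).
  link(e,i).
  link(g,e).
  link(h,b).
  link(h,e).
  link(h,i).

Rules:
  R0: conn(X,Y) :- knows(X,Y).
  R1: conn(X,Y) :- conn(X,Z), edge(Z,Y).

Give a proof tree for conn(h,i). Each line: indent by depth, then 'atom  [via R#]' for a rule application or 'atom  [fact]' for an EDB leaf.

round 1: derive conn(b,c) via R0 from knows(b,c)
round 1: derive conn(b,g) via R0 from knows(b,g)
round 1: derive conn(b,i) via R0 from knows(b,i)
round 1: derive conn(e,b) via R0 from knows(e,b)
round 1: derive conn(e,c) via R0 from knows(e,c)
round 1: derive conn(e,h) via R0 from knows(e,h)
round 1: derive conn(g,c) via R0 from knows(g,c)
round 1: derive conn(g,g) via R0 from knows(g,g)
round 1: derive conn(g,h) via R0 from knows(g,h)
round 1: derive conn(h,b) via R0 from knows(h,b)
round 1: derive conn(h,h) via R0 from knows(h,h)
round 1: derive conn(i,c) via R0 from knows(i,c)
round 1: derive conn(i,g) via R0 from knows(i,g)
round 1: derive conn(i,h) via R0 from knows(i,h)
round 2: derive conn(b,e) via R1 from conn(b,i), edge(i,e)
round 2: derive conn(e,e) via R1 from conn(e,b), edge(b,e)
round 2: derive conn(e,i) via R1 from conn(e,h), edge(h,i)
round 2: derive conn(g,i) via R1 from conn(g,h), edge(h,i)
round 2: derive conn(h,c) via R1 from conn(h,b), edge(b,c)
round 2: derive conn(h,e) via R1 from conn(h,b), edge(b,e)
round 2: derive conn(h,i) via R1 from conn(h,h), edge(h,i)
round 2: derive conn(i,i) via R1 from conn(i,h), edge(h,i)
round 3: derive conn(g,e) via R1 from conn(g,i), edge(i,e)
round 3: derive conn(i,e) via R1 from conn(i,i), edge(i,e)

conn(h,i)  [via R1]
  conn(h,h)  [via R0]
    knows(h,h)  [fact]
  edge(h,i)  [fact]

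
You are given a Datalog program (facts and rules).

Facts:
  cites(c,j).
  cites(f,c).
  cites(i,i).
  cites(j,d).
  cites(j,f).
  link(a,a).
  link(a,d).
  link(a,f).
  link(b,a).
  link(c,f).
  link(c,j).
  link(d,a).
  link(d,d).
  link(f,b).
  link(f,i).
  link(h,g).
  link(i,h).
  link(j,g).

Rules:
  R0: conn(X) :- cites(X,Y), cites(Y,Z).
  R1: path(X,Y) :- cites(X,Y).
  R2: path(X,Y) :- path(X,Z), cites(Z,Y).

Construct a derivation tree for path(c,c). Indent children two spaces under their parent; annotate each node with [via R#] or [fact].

round 1: derive path(c,j) via R1 from cites(c,j)
round 1: derive path(f,c) via R1 from cites(f,c)
round 1: derive path(i,i) via R1 from cites(i,i)
round 1: derive path(j,d) via R1 from cites(j,d)
round 1: derive path(j,f) via R1 from cites(j,f)
round 2: derive path(c,d) via R2 from path(c,j), cites(j,d)
round 2: derive path(c,f) via R2 from path(c,j), cites(j,f)
round 2: derive path(f,j) via R2 from path(f,c), cites(c,j)
round 2: derive path(j,c) via R2 from path(j,f), cites(f,c)
round 3: derive path(c,c) via R2 from path(c,f), cites(f,c)
round 3: derive path(f,d) via R2 from path(f,j), cites(j,d)
round 3: derive path(f,f) via R2 from path(f,j), cites(j,f)
round 3: derive path(j,j) via R2 from path(j,c), cites(c,j)

path(c,c)  [via R2]
  path(c,f)  [via R2]
    path(c,j)  [via R1]
      cites(c,j)  [fact]
    cites(j,f)  [fact]
  cites(f,c)  [fact]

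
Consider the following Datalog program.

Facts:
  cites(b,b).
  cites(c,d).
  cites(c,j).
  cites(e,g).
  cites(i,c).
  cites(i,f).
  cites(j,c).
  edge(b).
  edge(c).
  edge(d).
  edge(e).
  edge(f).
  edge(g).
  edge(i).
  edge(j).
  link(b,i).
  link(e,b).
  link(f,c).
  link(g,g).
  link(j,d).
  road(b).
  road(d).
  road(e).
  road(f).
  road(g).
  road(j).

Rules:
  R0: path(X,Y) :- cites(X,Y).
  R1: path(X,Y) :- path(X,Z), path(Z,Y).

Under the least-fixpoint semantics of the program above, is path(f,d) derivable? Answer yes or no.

no

round 1: derive path(b,b) via R0 from cites(b,b)
round 1: derive path(c,d) via R0 from cites(c,d)
round 1: derive path(c,j) via R0 from cites(c,j)
round 1: derive path(e,g) via R0 from cites(e,g)
round 1: derive path(i,c) via R0 from cites(i,c)
round 1: derive path(i,f) via R0 from cites(i,f)
round 1: derive path(j,c) via R0 from cites(j,c)
round 2: derive path(c,c) via R1 from path(c,j), path(j,c)
round 2: derive path(i,d) via R1 from path(i,c), path(c,d)
round 2: derive path(i,j) via R1 from path(i,c), path(c,j)
round 2: derive path(j,d) via R1 from path(j,c), path(c,d)
round 2: derive path(j,j) via R1 from path(j,c), path(c,j)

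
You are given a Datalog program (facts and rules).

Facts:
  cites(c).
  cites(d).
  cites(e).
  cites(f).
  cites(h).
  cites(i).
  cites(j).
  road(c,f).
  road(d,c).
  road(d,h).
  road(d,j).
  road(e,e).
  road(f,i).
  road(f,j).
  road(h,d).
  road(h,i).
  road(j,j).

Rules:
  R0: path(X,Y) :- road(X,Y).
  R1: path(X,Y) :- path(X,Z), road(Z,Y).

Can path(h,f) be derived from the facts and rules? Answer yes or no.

round 1: derive path(c,f) via R0 from road(c,f)
round 1: derive path(d,c) via R0 from road(d,c)
round 1: derive path(d,h) via R0 from road(d,h)
round 1: derive path(d,j) via R0 from road(d,j)
round 1: derive path(e,e) via R0 from road(e,e)
round 1: derive path(f,i) via R0 from road(f,i)
round 1: derive path(f,j) via R0 from road(f,j)
round 1: derive path(h,d) via R0 from road(h,d)
round 1: derive path(h,i) via R0 from road(h,i)
round 1: derive path(j,j) via R0 from road(j,j)
round 2: derive path(c,i) via R1 from path(c,f), road(f,i)
round 2: derive path(c,j) via R1 from path(c,f), road(f,j)
round 2: derive path(d,d) via R1 from path(d,h), road(h,d)
round 2: derive path(d,f) via R1 from path(d,c), road(c,f)
round 2: derive path(d,i) via R1 from path(d,h), road(h,i)
round 2: derive path(h,c) via R1 from path(h,d), road(d,c)
round 2: derive path(h,h) via R1 from path(h,d), road(d,h)
round 2: derive path(h,j) via R1 from path(h,d), road(d,j)
round 3: derive path(h,f) via R1 from path(h,c), road(c,f)

yes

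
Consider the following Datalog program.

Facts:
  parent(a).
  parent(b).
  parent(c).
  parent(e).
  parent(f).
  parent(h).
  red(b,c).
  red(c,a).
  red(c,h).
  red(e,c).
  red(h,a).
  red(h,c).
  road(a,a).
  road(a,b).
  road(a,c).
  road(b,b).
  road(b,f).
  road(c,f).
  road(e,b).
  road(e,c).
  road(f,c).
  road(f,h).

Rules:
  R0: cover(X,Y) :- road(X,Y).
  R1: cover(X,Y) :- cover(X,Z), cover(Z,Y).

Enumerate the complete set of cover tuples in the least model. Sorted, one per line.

cover(a,a)
cover(a,b)
cover(a,c)
cover(a,f)
cover(a,h)
cover(b,b)
cover(b,c)
cover(b,f)
cover(b,h)
cover(c,c)
cover(c,f)
cover(c,h)
cover(e,b)
cover(e,c)
cover(e,f)
cover(e,h)
cover(f,c)
cover(f,f)
cover(f,h)

round 1: derive cover(a,a) via R0 from road(a,a)
round 1: derive cover(a,b) via R0 from road(a,b)
round 1: derive cover(a,c) via R0 from road(a,c)
round 1: derive cover(b,b) via R0 from road(b,b)
round 1: derive cover(b,f) via R0 from road(b,f)
round 1: derive cover(c,f) via R0 from road(c,f)
round 1: derive cover(e,b) via R0 from road(e,b)
round 1: derive cover(e,c) via R0 from road(e,c)
round 1: derive cover(f,c) via R0 from road(f,c)
round 1: derive cover(f,h) via R0 from road(f,h)
round 2: derive cover(a,f) via R1 from cover(a,b), cover(b,f)
round 2: derive cover(b,c) via R1 from cover(b,f), cover(f,c)
round 2: derive cover(b,h) via R1 from cover(b,f), cover(f,h)
round 2: derive cover(c,c) via R1 from cover(c,f), cover(f,c)
round 2: derive cover(c,h) via R1 from cover(c,f), cover(f,h)
round 2: derive cover(e,f) via R1 from cover(e,b), cover(b,f)
round 2: derive cover(f,f) via R1 from cover(f,c), cover(c,f)
round 3: derive cover(a,h) via R1 from cover(a,b), cover(b,h)
round 3: derive cover(e,h) via R1 from cover(e,b), cover(b,h)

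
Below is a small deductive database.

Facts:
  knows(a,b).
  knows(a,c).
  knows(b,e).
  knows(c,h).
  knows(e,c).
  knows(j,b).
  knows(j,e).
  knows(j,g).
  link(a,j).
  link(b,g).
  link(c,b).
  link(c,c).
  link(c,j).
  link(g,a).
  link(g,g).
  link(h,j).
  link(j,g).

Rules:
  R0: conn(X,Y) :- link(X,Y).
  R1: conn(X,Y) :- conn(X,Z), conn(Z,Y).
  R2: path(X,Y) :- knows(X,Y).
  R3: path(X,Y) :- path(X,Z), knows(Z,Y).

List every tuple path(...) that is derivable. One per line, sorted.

path(a,b)
path(a,c)
path(a,e)
path(a,h)
path(b,c)
path(b,e)
path(b,h)
path(c,h)
path(e,c)
path(e,h)
path(j,b)
path(j,c)
path(j,e)
path(j,g)
path(j,h)

round 1: derive path(a,b) via R2 from knows(a,b)
round 1: derive path(a,c) via R2 from knows(a,c)
round 1: derive path(b,e) via R2 from knows(b,e)
round 1: derive path(c,h) via R2 from knows(c,h)
round 1: derive path(e,c) via R2 from knows(e,c)
round 1: derive path(j,b) via R2 from knows(j,b)
round 1: derive path(j,e) via R2 from knows(j,e)
round 1: derive path(j,g) via R2 from knows(j,g)
round 2: derive path(a,e) via R3 from path(a,b), knows(b,e)
round 2: derive path(a,h) via R3 from path(a,c), knows(c,h)
round 2: derive path(b,c) via R3 from path(b,e), knows(e,c)
round 2: derive path(e,h) via R3 from path(e,c), knows(c,h)
round 2: derive path(j,c) via R3 from path(j,e), knows(e,c)
round 3: derive path(b,h) via R3 from path(b,c), knows(c,h)
round 3: derive path(j,h) via R3 from path(j,c), knows(c,h)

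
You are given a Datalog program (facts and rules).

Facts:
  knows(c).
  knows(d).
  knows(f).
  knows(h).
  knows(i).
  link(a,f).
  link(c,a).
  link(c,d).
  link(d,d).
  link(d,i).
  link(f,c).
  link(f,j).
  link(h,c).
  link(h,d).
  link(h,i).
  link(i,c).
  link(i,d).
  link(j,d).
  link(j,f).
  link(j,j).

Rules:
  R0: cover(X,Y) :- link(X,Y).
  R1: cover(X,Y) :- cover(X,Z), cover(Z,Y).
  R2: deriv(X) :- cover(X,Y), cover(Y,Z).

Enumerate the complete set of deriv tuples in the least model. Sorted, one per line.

deriv(a)
deriv(c)
deriv(d)
deriv(f)
deriv(h)
deriv(i)
deriv(j)

round 1: derive cover(a,f) via R0 from link(a,f)
round 1: derive cover(c,a) via R0 from link(c,a)
round 1: derive cover(c,d) via R0 from link(c,d)
round 1: derive cover(d,d) via R0 from link(d,d)
round 1: derive cover(d,i) via R0 from link(d,i)
round 1: derive cover(f,c) via R0 from link(f,c)
round 1: derive cover(f,j) via R0 from link(f,j)
round 1: derive cover(h,c) via R0 from link(h,c)
round 1: derive cover(h,d) via R0 from link(h,d)
round 1: derive cover(h,i) via R0 from link(h,i)
round 1: derive cover(i,c) via R0 from link(i,c)
round 1: derive cover(i,d) via R0 from link(i,d)
round 1: derive cover(j,d) via R0 from link(j,d)
round 1: derive cover(j,f) via R0 from link(j,f)
round 1: derive cover(j,j) via R0 from link(j,j)
round 2: derive cover(a,c) via R1 from cover(a,f), cover(f,c)
round 2: derive cover(a,j) via R1 from cover(a,f), cover(f,j)
round 2: derive cover(c,f) via R1 from cover(c,a), cover(a,f)
round 2: derive cover(c,i) via R1 from cover(c,d), cover(d,i)
round 2: derive cover(d,c) via R1 from cover(d,i), cover(i,c)
round 2: derive cover(f,a) via R1 from cover(f,c), cover(c,a)
round 2: derive cover(f,d) via R1 from cover(f,c), cover(c,d)
round 2: derive cover(f,f) via R1 from cover(f,j), cover(j,f)
round 2: derive cover(h,a) via R1 from cover(h,c), cover(c,a)
round 2: derive cover(i,a) via R1 from cover(i,c), cover(c,a)
round 2: derive cover(i,i) via R1 from cover(i,d), cover(d,i)
round 2: derive cover(j,c) via R1 from cover(j,f), cover(f,c)
round 2: derive cover(j,i) via R1 from cover(j,d), cover(d,i)
round 2: derive deriv(a) via R2 from cover(a,f), cover(f,c)
round 2: derive deriv(c) via R2 from cover(c,a), cover(a,f)
round 2: derive deriv(d) via R2 from cover(d,d), cover(d,d)
round 2: derive deriv(f) via R2 from cover(f,c), cover(c,a)
round 2: derive deriv(h) via R2 from cover(h,c), cover(c,a)
round 2: derive deriv(i) via R2 from cover(i,c), cover(c,a)
round 2: derive deriv(j) via R2 from cover(j,d), cover(d,d)
round 3: derive cover(a,a) via R1 from cover(a,c), cover(c,a)
round 3: derive cover(a,d) via R1 from cover(a,c), cover(c,d)
round 3: derive cover(a,i) via R1 from cover(a,c), cover(c,i)
round 3: derive cover(c,c) via R1 from cover(c,a), cover(a,c)
round 3: derive cover(c,j) via R1 from cover(c,a), cover(a,j)
round 3: derive cover(d,a) via R1 from cover(d,c), cover(c,a)
round 3: derive cover(d,f) via R1 from cover(d,c), cover(c,f)
round 3: derive cover(f,i) via R1 from cover(f,c), cover(c,i)
round 3: derive cover(h,f) via R1 from cover(h,a), cover(a,f)
round 3: derive cover(h,j) via R1 from cover(h,a), cover(a,j)
round 3: derive cover(i,f) via R1 from cover(i,a), cover(a,f)
round 3: derive cover(i,j) via R1 from cover(i,a), cover(a,j)
round 3: derive cover(j,a) via R1 from cover(j,c), cover(c,a)
round 4: derive cover(d,j) via R1 from cover(d,a), cover(a,j)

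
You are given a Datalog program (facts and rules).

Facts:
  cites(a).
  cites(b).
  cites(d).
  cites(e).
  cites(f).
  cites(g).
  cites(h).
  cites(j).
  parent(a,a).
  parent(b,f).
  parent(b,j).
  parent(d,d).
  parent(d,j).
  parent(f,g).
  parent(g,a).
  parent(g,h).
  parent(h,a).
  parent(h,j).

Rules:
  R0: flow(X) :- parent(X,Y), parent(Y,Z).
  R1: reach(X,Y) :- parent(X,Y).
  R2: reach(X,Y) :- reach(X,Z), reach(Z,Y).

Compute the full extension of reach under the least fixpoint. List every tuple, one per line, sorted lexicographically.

reach(a,a)
reach(b,a)
reach(b,f)
reach(b,g)
reach(b,h)
reach(b,j)
reach(d,d)
reach(d,j)
reach(f,a)
reach(f,g)
reach(f,h)
reach(f,j)
reach(g,a)
reach(g,h)
reach(g,j)
reach(h,a)
reach(h,j)

round 1: derive reach(a,a) via R1 from parent(a,a)
round 1: derive reach(b,f) via R1 from parent(b,f)
round 1: derive reach(b,j) via R1 from parent(b,j)
round 1: derive reach(d,d) via R1 from parent(d,d)
round 1: derive reach(d,j) via R1 from parent(d,j)
round 1: derive reach(f,g) via R1 from parent(f,g)
round 1: derive reach(g,a) via R1 from parent(g,a)
round 1: derive reach(g,h) via R1 from parent(g,h)
round 1: derive reach(h,a) via R1 from parent(h,a)
round 1: derive reach(h,j) via R1 from parent(h,j)
round 2: derive reach(b,g) via R2 from reach(b,f), reach(f,g)
round 2: derive reach(f,a) via R2 from reach(f,g), reach(g,a)
round 2: derive reach(f,h) via R2 from reach(f,g), reach(g,h)
round 2: derive reach(g,j) via R2 from reach(g,h), reach(h,j)
round 3: derive reach(b,a) via R2 from reach(b,f), reach(f,a)
round 3: derive reach(b,h) via R2 from reach(b,f), reach(f,h)
round 3: derive reach(f,j) via R2 from reach(f,g), reach(g,j)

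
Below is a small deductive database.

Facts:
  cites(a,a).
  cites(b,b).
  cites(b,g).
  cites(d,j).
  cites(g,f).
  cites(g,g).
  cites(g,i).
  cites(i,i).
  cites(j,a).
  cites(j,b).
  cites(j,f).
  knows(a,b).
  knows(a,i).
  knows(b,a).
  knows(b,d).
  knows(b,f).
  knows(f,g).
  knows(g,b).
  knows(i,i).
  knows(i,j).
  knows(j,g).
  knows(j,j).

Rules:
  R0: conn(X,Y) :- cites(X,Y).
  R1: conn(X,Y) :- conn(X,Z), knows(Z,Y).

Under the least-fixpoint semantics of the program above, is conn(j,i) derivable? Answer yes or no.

yes

round 1: derive conn(a,a) via R0 from cites(a,a)
round 1: derive conn(b,b) via R0 from cites(b,b)
round 1: derive conn(b,g) via R0 from cites(b,g)
round 1: derive conn(d,j) via R0 from cites(d,j)
round 1: derive conn(g,f) via R0 from cites(g,f)
round 1: derive conn(g,g) via R0 from cites(g,g)
round 1: derive conn(g,i) via R0 from cites(g,i)
round 1: derive conn(i,i) via R0 from cites(i,i)
round 1: derive conn(j,a) via R0 from cites(j,a)
round 1: derive conn(j,b) via R0 from cites(j,b)
round 1: derive conn(j,f) via R0 from cites(j,f)
round 2: derive conn(a,b) via R1 from conn(a,a), knows(a,b)
round 2: derive conn(a,i) via R1 from conn(a,a), knows(a,i)
round 2: derive conn(b,a) via R1 from conn(b,b), knows(b,a)
round 2: derive conn(b,d) via R1 from conn(b,b), knows(b,d)
round 2: derive conn(b,f) via R1 from conn(b,b), knows(b,f)
round 2: derive conn(d,g) via R1 from conn(d,j), knows(j,g)
round 2: derive conn(g,b) via R1 from conn(g,g), knows(g,b)
round 2: derive conn(g,j) via R1 from conn(g,i), knows(i,j)
round 2: derive conn(i,j) via R1 from conn(i,i), knows(i,j)
round 2: derive conn(j,d) via R1 from conn(j,b), knows(b,d)
round 2: derive conn(j,g) via R1 from conn(j,f), knows(f,g)
round 2: derive conn(j,i) via R1 from conn(j,a), knows(a,i)
round 3: derive conn(a,d) via R1 from conn(a,b), knows(b,d)
round 3: derive conn(a,f) via R1 from conn(a,b), knows(b,f)
round 3: derive conn(a,j) via R1 from conn(a,i), knows(i,j)
round 3: derive conn(b,i) via R1 from conn(b,a), knows(a,i)
round 3: derive conn(d,b) via R1 from conn(d,g), knows(g,b)
round 3: derive conn(g,a) via R1 from conn(g,b), knows(b,a)
round 3: derive conn(g,d) via R1 from conn(g,b), knows(b,d)
round 3: derive conn(i,g) via R1 from conn(i,j), knows(j,g)
round 3: derive conn(j,j) via R1 from conn(j,i), knows(i,j)
round 4: derive conn(a,g) via R1 from conn(a,f), knows(f,g)
round 4: derive conn(b,j) via R1 from conn(b,i), knows(i,j)
round 4: derive conn(d,a) via R1 from conn(d,b), knows(b,a)
round 4: derive conn(d,d) via R1 from conn(d,b), knows(b,d)
round 4: derive conn(d,f) via R1 from conn(d,b), knows(b,f)
round 4: derive conn(i,b) via R1 from conn(i,g), knows(g,b)
round 5: derive conn(d,i) via R1 from conn(d,a), knows(a,i)
round 5: derive conn(i,a) via R1 from conn(i,b), knows(b,a)
round 5: derive conn(i,d) via R1 from conn(i,b), knows(b,d)
round 5: derive conn(i,f) via R1 from conn(i,b), knows(b,f)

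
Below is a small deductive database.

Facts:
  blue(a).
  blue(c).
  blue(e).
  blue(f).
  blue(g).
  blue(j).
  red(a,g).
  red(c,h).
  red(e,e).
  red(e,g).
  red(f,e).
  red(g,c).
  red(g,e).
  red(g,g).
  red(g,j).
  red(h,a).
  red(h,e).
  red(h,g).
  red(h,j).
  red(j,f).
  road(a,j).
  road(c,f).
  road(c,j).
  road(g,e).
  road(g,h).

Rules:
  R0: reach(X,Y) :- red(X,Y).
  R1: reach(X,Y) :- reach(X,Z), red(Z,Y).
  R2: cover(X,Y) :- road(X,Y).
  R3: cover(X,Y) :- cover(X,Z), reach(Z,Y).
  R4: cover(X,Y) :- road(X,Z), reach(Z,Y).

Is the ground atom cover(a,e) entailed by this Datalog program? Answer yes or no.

yes

round 1: derive reach(a,g) via R0 from red(a,g)
round 1: derive reach(c,h) via R0 from red(c,h)
round 1: derive reach(e,e) via R0 from red(e,e)
round 1: derive reach(e,g) via R0 from red(e,g)
round 1: derive reach(f,e) via R0 from red(f,e)
round 1: derive reach(g,c) via R0 from red(g,c)
round 1: derive reach(g,e) via R0 from red(g,e)
round 1: derive reach(g,g) via R0 from red(g,g)
round 1: derive reach(g,j) via R0 from red(g,j)
round 1: derive reach(h,a) via R0 from red(h,a)
round 1: derive reach(h,e) via R0 from red(h,e)
round 1: derive reach(h,g) via R0 from red(h,g)
round 1: derive reach(h,j) via R0 from red(h,j)
round 1: derive reach(j,f) via R0 from red(j,f)
round 1: derive cover(a,j) via R2 from road(a,j)
round 1: derive cover(c,f) via R2 from road(c,f)
round 1: derive cover(c,j) via R2 from road(c,j)
round 1: derive cover(g,e) via R2 from road(g,e)
round 1: derive cover(g,h) via R2 from road(g,h)
round 2: derive reach(a,c) via R1 from reach(a,g), red(g,c)
round 2: derive reach(a,e) via R1 from reach(a,g), red(g,e)
round 2: derive reach(a,j) via R1 from reach(a,g), red(g,j)
round 2: derive reach(c,a) via R1 from reach(c,h), red(h,a)
round 2: derive reach(c,e) via R1 from reach(c,h), red(h,e)
round 2: derive reach(c,g) via R1 from reach(c,h), red(h,g)
round 2: derive reach(c,j) via R1 from reach(c,h), red(h,j)
round 2: derive reach(e,c) via R1 from reach(e,g), red(g,c)
round 2: derive reach(e,j) via R1 from reach(e,g), red(g,j)
round 2: derive reach(f,g) via R1 from reach(f,e), red(e,g)
round 2: derive reach(g,f) via R1 from reach(g,j), red(j,f)
round 2: derive reach(g,h) via R1 from reach(g,c), red(c,h)
round 2: derive reach(h,c) via R1 from reach(h,g), red(g,c)
round 2: derive reach(h,f) via R1 from reach(h,j), red(j,f)
round 2: derive reach(j,e) via R1 from reach(j,f), red(f,e)
round 2: derive cover(a,f) via R3 from cover(a,j), reach(j,f)
round 2: derive cover(c,e) via R3 from cover(c,f), reach(f,e)
round 2: derive cover(g,a) via R3 from cover(g,h), reach(h,a)
round 2: derive cover(g,g) via R3 from cover(g,e), reach(e,g)
round 2: derive cover(g,j) via R3 from cover(g,h), reach(h,j)
round 3: derive reach(a,f) via R1 from reach(a,j), red(j,f)
round 3: derive reach(a,h) via R1 from reach(a,c), red(c,h)
round 3: derive reach(c,c) via R1 from reach(c,g), red(g,c)
round 3: derive reach(c,f) via R1 from reach(c,j), red(j,f)
round 3: derive reach(e,f) via R1 from reach(e,j), red(j,f)
round 3: derive reach(e,h) via R1 from reach(e,c), red(c,h)
round 3: derive reach(f,c) via R1 from reach(f,g), red(g,c)
round 3: derive reach(f,j) via R1 from reach(f,g), red(g,j)
round 3: derive reach(g,a) via R1 from reach(g,h), red(h,a)
round 3: derive reach(h,h) via R1 from reach(h,c), red(c,h)
round 3: derive reach(j,g) via R1 from reach(j,e), red(e,g)
round 3: derive cover(a,e) via R3 from cover(a,f), reach(f,e)
round 3: derive cover(a,g) via R3 from cover(a,f), reach(f,g)
round 3: derive cover(c,c) via R3 from cover(c,e), reach(e,c)
round 3: derive cover(c,g) via R3 from cover(c,e), reach(e,g)
round 3: derive cover(g,c) via R3 from cover(g,a), reach(a,c)
round 3: derive cover(g,f) via R3 from cover(g,g), reach(g,f)
round 4: derive reach(a,a) via R1 from reach(a,h), red(h,a)
round 4: derive reach(e,a) via R1 from reach(e,h), red(h,a)
round 4: derive reach(f,f) via R1 from reach(f,j), red(j,f)
round 4: derive reach(f,h) via R1 from reach(f,c), red(c,h)
round 4: derive reach(j,c) via R1 from reach(j,g), red(g,c)
round 4: derive reach(j,j) via R1 from reach(j,g), red(g,j)
round 4: derive cover(a,a) via R3 from cover(a,g), reach(g,a)
round 4: derive cover(a,c) via R3 from cover(a,e), reach(e,c)
round 4: derive cover(a,h) via R3 from cover(a,e), reach(e,h)
round 4: derive cover(c,a) via R3 from cover(c,c), reach(c,a)
round 4: derive cover(c,h) via R3 from cover(c,c), reach(c,h)
round 5: derive reach(f,a) via R1 from reach(f,h), red(h,a)
round 5: derive reach(j,h) via R1 from reach(j,c), red(c,h)
round 6: derive reach(j,a) via R1 from reach(j,h), red(h,a)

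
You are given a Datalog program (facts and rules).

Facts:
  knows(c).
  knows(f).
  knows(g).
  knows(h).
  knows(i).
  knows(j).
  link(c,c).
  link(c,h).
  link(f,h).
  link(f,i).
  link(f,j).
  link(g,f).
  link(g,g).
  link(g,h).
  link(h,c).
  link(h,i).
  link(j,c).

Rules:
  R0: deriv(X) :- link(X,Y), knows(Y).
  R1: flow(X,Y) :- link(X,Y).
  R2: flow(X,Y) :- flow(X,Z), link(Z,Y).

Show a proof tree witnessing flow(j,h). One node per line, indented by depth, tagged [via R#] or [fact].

flow(j,h)  [via R2]
  flow(j,c)  [via R1]
    link(j,c)  [fact]
  link(c,h)  [fact]

round 1: derive flow(c,c) via R1 from link(c,c)
round 1: derive flow(c,h) via R1 from link(c,h)
round 1: derive flow(f,h) via R1 from link(f,h)
round 1: derive flow(f,i) via R1 from link(f,i)
round 1: derive flow(f,j) via R1 from link(f,j)
round 1: derive flow(g,f) via R1 from link(g,f)
round 1: derive flow(g,g) via R1 from link(g,g)
round 1: derive flow(g,h) via R1 from link(g,h)
round 1: derive flow(h,c) via R1 from link(h,c)
round 1: derive flow(h,i) via R1 from link(h,i)
round 1: derive flow(j,c) via R1 from link(j,c)
round 2: derive flow(c,i) via R2 from flow(c,h), link(h,i)
round 2: derive flow(f,c) via R2 from flow(f,h), link(h,c)
round 2: derive flow(g,c) via R2 from flow(g,h), link(h,c)
round 2: derive flow(g,i) via R2 from flow(g,f), link(f,i)
round 2: derive flow(g,j) via R2 from flow(g,f), link(f,j)
round 2: derive flow(h,h) via R2 from flow(h,c), link(c,h)
round 2: derive flow(j,h) via R2 from flow(j,c), link(c,h)
round 3: derive flow(j,i) via R2 from flow(j,h), link(h,i)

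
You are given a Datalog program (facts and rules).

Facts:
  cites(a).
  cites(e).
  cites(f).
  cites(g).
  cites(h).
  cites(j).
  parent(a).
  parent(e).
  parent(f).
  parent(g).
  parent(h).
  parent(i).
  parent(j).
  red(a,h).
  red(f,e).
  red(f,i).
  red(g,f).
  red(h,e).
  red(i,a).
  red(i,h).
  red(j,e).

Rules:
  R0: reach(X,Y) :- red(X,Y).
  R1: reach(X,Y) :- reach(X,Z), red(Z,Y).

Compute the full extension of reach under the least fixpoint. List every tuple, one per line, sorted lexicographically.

reach(a,e)
reach(a,h)
reach(f,a)
reach(f,e)
reach(f,h)
reach(f,i)
reach(g,a)
reach(g,e)
reach(g,f)
reach(g,h)
reach(g,i)
reach(h,e)
reach(i,a)
reach(i,e)
reach(i,h)
reach(j,e)

round 1: derive reach(a,h) via R0 from red(a,h)
round 1: derive reach(f,e) via R0 from red(f,e)
round 1: derive reach(f,i) via R0 from red(f,i)
round 1: derive reach(g,f) via R0 from red(g,f)
round 1: derive reach(h,e) via R0 from red(h,e)
round 1: derive reach(i,a) via R0 from red(i,a)
round 1: derive reach(i,h) via R0 from red(i,h)
round 1: derive reach(j,e) via R0 from red(j,e)
round 2: derive reach(a,e) via R1 from reach(a,h), red(h,e)
round 2: derive reach(f,a) via R1 from reach(f,i), red(i,a)
round 2: derive reach(f,h) via R1 from reach(f,i), red(i,h)
round 2: derive reach(g,e) via R1 from reach(g,f), red(f,e)
round 2: derive reach(g,i) via R1 from reach(g,f), red(f,i)
round 2: derive reach(i,e) via R1 from reach(i,h), red(h,e)
round 3: derive reach(g,a) via R1 from reach(g,i), red(i,a)
round 3: derive reach(g,h) via R1 from reach(g,i), red(i,h)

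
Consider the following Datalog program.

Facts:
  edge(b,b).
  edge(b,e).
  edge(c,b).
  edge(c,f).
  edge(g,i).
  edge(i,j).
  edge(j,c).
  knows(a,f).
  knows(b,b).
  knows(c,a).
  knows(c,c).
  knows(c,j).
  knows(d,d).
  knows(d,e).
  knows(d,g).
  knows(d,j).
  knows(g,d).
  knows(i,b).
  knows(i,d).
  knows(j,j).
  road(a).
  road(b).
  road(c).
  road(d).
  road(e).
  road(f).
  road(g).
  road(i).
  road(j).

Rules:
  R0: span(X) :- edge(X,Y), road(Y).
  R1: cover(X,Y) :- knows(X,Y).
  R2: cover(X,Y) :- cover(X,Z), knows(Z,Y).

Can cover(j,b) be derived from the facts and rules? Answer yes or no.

no

round 1: derive cover(a,f) via R1 from knows(a,f)
round 1: derive cover(b,b) via R1 from knows(b,b)
round 1: derive cover(c,a) via R1 from knows(c,a)
round 1: derive cover(c,c) via R1 from knows(c,c)
round 1: derive cover(c,j) via R1 from knows(c,j)
round 1: derive cover(d,d) via R1 from knows(d,d)
round 1: derive cover(d,e) via R1 from knows(d,e)
round 1: derive cover(d,g) via R1 from knows(d,g)
round 1: derive cover(d,j) via R1 from knows(d,j)
round 1: derive cover(g,d) via R1 from knows(g,d)
round 1: derive cover(i,b) via R1 from knows(i,b)
round 1: derive cover(i,d) via R1 from knows(i,d)
round 1: derive cover(j,j) via R1 from knows(j,j)
round 2: derive cover(c,f) via R2 from cover(c,a), knows(a,f)
round 2: derive cover(g,e) via R2 from cover(g,d), knows(d,e)
round 2: derive cover(g,g) via R2 from cover(g,d), knows(d,g)
round 2: derive cover(g,j) via R2 from cover(g,d), knows(d,j)
round 2: derive cover(i,e) via R2 from cover(i,d), knows(d,e)
round 2: derive cover(i,g) via R2 from cover(i,d), knows(d,g)
round 2: derive cover(i,j) via R2 from cover(i,d), knows(d,j)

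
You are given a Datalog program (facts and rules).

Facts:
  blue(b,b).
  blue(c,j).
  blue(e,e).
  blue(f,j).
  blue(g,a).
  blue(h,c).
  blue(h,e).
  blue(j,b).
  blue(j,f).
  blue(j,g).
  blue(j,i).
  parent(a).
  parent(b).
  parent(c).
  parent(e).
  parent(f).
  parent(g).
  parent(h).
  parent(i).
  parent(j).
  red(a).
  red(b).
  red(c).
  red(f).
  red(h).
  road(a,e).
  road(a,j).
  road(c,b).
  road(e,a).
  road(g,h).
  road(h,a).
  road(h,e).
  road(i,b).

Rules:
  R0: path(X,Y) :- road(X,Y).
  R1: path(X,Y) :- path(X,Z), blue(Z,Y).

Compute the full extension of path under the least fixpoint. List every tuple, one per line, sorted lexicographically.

round 1: derive path(a,e) via R0 from road(a,e)
round 1: derive path(a,j) via R0 from road(a,j)
round 1: derive path(c,b) via R0 from road(c,b)
round 1: derive path(e,a) via R0 from road(e,a)
round 1: derive path(g,h) via R0 from road(g,h)
round 1: derive path(h,a) via R0 from road(h,a)
round 1: derive path(h,e) via R0 from road(h,e)
round 1: derive path(i,b) via R0 from road(i,b)
round 2: derive path(a,b) via R1 from path(a,j), blue(j,b)
round 2: derive path(a,f) via R1 from path(a,j), blue(j,f)
round 2: derive path(a,g) via R1 from path(a,j), blue(j,g)
round 2: derive path(a,i) via R1 from path(a,j), blue(j,i)
round 2: derive path(g,c) via R1 from path(g,h), blue(h,c)
round 2: derive path(g,e) via R1 from path(g,h), blue(h,e)
round 3: derive path(a,a) via R1 from path(a,g), blue(g,a)
round 3: derive path(g,j) via R1 from path(g,c), blue(c,j)
round 4: derive path(g,b) via R1 from path(g,j), blue(j,b)
round 4: derive path(g,f) via R1 from path(g,j), blue(j,f)
round 4: derive path(g,g) via R1 from path(g,j), blue(j,g)
round 4: derive path(g,i) via R1 from path(g,j), blue(j,i)
round 5: derive path(g,a) via R1 from path(g,g), blue(g,a)

path(a,a)
path(a,b)
path(a,e)
path(a,f)
path(a,g)
path(a,i)
path(a,j)
path(c,b)
path(e,a)
path(g,a)
path(g,b)
path(g,c)
path(g,e)
path(g,f)
path(g,g)
path(g,h)
path(g,i)
path(g,j)
path(h,a)
path(h,e)
path(i,b)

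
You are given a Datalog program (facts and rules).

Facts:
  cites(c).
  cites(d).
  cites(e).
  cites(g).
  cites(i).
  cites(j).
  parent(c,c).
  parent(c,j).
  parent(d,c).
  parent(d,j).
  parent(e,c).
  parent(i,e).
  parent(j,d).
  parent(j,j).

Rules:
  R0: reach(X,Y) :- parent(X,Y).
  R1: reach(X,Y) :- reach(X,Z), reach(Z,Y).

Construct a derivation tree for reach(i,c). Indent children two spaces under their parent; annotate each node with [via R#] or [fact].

reach(i,c)  [via R1]
  reach(i,e)  [via R0]
    parent(i,e)  [fact]
  reach(e,c)  [via R0]
    parent(e,c)  [fact]

round 1: derive reach(c,c) via R0 from parent(c,c)
round 1: derive reach(c,j) via R0 from parent(c,j)
round 1: derive reach(d,c) via R0 from parent(d,c)
round 1: derive reach(d,j) via R0 from parent(d,j)
round 1: derive reach(e,c) via R0 from parent(e,c)
round 1: derive reach(i,e) via R0 from parent(i,e)
round 1: derive reach(j,d) via R0 from parent(j,d)
round 1: derive reach(j,j) via R0 from parent(j,j)
round 2: derive reach(c,d) via R1 from reach(c,j), reach(j,d)
round 2: derive reach(d,d) via R1 from reach(d,j), reach(j,d)
round 2: derive reach(e,j) via R1 from reach(e,c), reach(c,j)
round 2: derive reach(i,c) via R1 from reach(i,e), reach(e,c)
round 2: derive reach(j,c) via R1 from reach(j,d), reach(d,c)
round 3: derive reach(e,d) via R1 from reach(e,c), reach(c,d)
round 3: derive reach(i,d) via R1 from reach(i,c), reach(c,d)
round 3: derive reach(i,j) via R1 from reach(i,c), reach(c,j)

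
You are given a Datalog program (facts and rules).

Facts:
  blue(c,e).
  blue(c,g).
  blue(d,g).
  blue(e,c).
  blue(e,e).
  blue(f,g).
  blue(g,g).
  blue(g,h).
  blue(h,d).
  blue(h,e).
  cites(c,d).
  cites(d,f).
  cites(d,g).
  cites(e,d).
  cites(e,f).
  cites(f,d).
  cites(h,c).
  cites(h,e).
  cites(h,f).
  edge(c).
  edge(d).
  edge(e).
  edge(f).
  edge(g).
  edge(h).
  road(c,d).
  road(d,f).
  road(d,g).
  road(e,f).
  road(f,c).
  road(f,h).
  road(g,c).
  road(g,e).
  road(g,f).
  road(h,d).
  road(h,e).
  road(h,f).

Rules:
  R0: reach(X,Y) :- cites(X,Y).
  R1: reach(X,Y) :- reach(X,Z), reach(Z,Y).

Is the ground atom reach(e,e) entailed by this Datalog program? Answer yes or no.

round 1: derive reach(c,d) via R0 from cites(c,d)
round 1: derive reach(d,f) via R0 from cites(d,f)
round 1: derive reach(d,g) via R0 from cites(d,g)
round 1: derive reach(e,d) via R0 from cites(e,d)
round 1: derive reach(e,f) via R0 from cites(e,f)
round 1: derive reach(f,d) via R0 from cites(f,d)
round 1: derive reach(h,c) via R0 from cites(h,c)
round 1: derive reach(h,e) via R0 from cites(h,e)
round 1: derive reach(h,f) via R0 from cites(h,f)
round 2: derive reach(c,f) via R1 from reach(c,d), reach(d,f)
round 2: derive reach(c,g) via R1 from reach(c,d), reach(d,g)
round 2: derive reach(d,d) via R1 from reach(d,f), reach(f,d)
round 2: derive reach(e,g) via R1 from reach(e,d), reach(d,g)
round 2: derive reach(f,f) via R1 from reach(f,d), reach(d,f)
round 2: derive reach(f,g) via R1 from reach(f,d), reach(d,g)
round 2: derive reach(h,d) via R1 from reach(h,c), reach(c,d)
round 3: derive reach(h,g) via R1 from reach(h,c), reach(c,g)

no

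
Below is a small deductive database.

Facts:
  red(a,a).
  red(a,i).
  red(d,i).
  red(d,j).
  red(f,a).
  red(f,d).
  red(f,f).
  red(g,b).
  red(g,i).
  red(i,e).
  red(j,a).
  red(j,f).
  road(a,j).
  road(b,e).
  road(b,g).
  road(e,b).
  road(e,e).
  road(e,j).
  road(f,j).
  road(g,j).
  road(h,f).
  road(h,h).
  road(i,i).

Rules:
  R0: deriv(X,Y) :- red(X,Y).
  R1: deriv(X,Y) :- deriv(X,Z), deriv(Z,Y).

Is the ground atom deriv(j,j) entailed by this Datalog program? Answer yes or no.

yes

round 1: derive deriv(a,a) via R0 from red(a,a)
round 1: derive deriv(a,i) via R0 from red(a,i)
round 1: derive deriv(d,i) via R0 from red(d,i)
round 1: derive deriv(d,j) via R0 from red(d,j)
round 1: derive deriv(f,a) via R0 from red(f,a)
round 1: derive deriv(f,d) via R0 from red(f,d)
round 1: derive deriv(f,f) via R0 from red(f,f)
round 1: derive deriv(g,b) via R0 from red(g,b)
round 1: derive deriv(g,i) via R0 from red(g,i)
round 1: derive deriv(i,e) via R0 from red(i,e)
round 1: derive deriv(j,a) via R0 from red(j,a)
round 1: derive deriv(j,f) via R0 from red(j,f)
round 2: derive deriv(a,e) via R1 from deriv(a,i), deriv(i,e)
round 2: derive deriv(d,a) via R1 from deriv(d,j), deriv(j,a)
round 2: derive deriv(d,e) via R1 from deriv(d,i), deriv(i,e)
round 2: derive deriv(d,f) via R1 from deriv(d,j), deriv(j,f)
round 2: derive deriv(f,i) via R1 from deriv(f,a), deriv(a,i)
round 2: derive deriv(f,j) via R1 from deriv(f,d), deriv(d,j)
round 2: derive deriv(g,e) via R1 from deriv(g,i), deriv(i,e)
round 2: derive deriv(j,d) via R1 from deriv(j,f), deriv(f,d)
round 2: derive deriv(j,i) via R1 from deriv(j,a), deriv(a,i)
round 3: derive deriv(d,d) via R1 from deriv(d,f), deriv(f,d)
round 3: derive deriv(f,e) via R1 from deriv(f,a), deriv(a,e)
round 3: derive deriv(j,e) via R1 from deriv(j,a), deriv(a,e)
round 3: derive deriv(j,j) via R1 from deriv(j,d), deriv(d,j)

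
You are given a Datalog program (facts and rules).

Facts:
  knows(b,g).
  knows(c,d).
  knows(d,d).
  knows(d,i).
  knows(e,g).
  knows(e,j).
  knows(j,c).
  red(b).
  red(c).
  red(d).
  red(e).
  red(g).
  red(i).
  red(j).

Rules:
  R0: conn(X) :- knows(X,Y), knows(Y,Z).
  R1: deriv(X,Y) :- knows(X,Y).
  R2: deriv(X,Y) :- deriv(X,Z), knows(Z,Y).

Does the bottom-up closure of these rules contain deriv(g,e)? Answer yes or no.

round 1: derive deriv(b,g) via R1 from knows(b,g)
round 1: derive deriv(c,d) via R1 from knows(c,d)
round 1: derive deriv(d,d) via R1 from knows(d,d)
round 1: derive deriv(d,i) via R1 from knows(d,i)
round 1: derive deriv(e,g) via R1 from knows(e,g)
round 1: derive deriv(e,j) via R1 from knows(e,j)
round 1: derive deriv(j,c) via R1 from knows(j,c)
round 2: derive deriv(c,i) via R2 from deriv(c,d), knows(d,i)
round 2: derive deriv(e,c) via R2 from deriv(e,j), knows(j,c)
round 2: derive deriv(j,d) via R2 from deriv(j,c), knows(c,d)
round 3: derive deriv(e,d) via R2 from deriv(e,c), knows(c,d)
round 3: derive deriv(j,i) via R2 from deriv(j,d), knows(d,i)
round 4: derive deriv(e,i) via R2 from deriv(e,d), knows(d,i)

no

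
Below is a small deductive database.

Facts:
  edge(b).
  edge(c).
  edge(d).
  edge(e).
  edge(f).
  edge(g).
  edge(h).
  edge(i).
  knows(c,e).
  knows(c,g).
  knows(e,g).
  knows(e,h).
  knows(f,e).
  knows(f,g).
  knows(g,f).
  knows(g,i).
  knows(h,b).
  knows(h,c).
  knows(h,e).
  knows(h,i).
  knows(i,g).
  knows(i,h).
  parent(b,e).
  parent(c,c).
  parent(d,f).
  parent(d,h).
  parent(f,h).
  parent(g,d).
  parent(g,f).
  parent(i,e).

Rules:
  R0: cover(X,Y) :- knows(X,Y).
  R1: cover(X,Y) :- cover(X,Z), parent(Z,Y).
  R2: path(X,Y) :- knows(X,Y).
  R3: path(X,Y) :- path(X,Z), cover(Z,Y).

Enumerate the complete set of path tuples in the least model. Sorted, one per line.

round 1: derive cover(c,e) via R0 from knows(c,e)
round 1: derive cover(c,g) via R0 from knows(c,g)
round 1: derive cover(e,g) via R0 from knows(e,g)
round 1: derive cover(e,h) via R0 from knows(e,h)
round 1: derive cover(f,e) via R0 from knows(f,e)
round 1: derive cover(f,g) via R0 from knows(f,g)
round 1: derive cover(g,f) via R0 from knows(g,f)
round 1: derive cover(g,i) via R0 from knows(g,i)
round 1: derive cover(h,b) via R0 from knows(h,b)
round 1: derive cover(h,c) via R0 from knows(h,c)
round 1: derive cover(h,e) via R0 from knows(h,e)
round 1: derive cover(h,i) via R0 from knows(h,i)
round 1: derive cover(i,g) via R0 from knows(i,g)
round 1: derive cover(i,h) via R0 from knows(i,h)
round 1: derive path(c,e) via R2 from knows(c,e)
round 1: derive path(c,g) via R2 from knows(c,g)
round 1: derive path(e,g) via R2 from knows(e,g)
round 1: derive path(e,h) via R2 from knows(e,h)
round 1: derive path(f,e) via R2 from knows(f,e)
round 1: derive path(f,g) via R2 from knows(f,g)
round 1: derive path(g,f) via R2 from knows(g,f)
round 1: derive path(g,i) via R2 from knows(g,i)
round 1: derive path(h,b) via R2 from knows(h,b)
round 1: derive path(h,c) via R2 from knows(h,c)
round 1: derive path(h,e) via R2 from knows(h,e)
round 1: derive path(h,i) via R2 from knows(h,i)
round 1: derive path(i,g) via R2 from knows(i,g)
round 1: derive path(i,h) via R2 from knows(i,h)
round 2: derive cover(c,d) via R1 from cover(c,g), parent(g,d)
round 2: derive cover(c,f) via R1 from cover(c,g), parent(g,f)
round 2: derive cover(e,d) via R1 from cover(e,g), parent(g,d)
round 2: derive cover(e,f) via R1 from cover(e,g), parent(g,f)
round 2: derive cover(f,d) via R1 from cover(f,g), parent(g,d)
round 2: derive cover(f,f) via R1 from cover(f,g), parent(g,f)
round 2: derive cover(g,e) via R1 from cover(g,i), parent(i,e)
round 2: derive cover(g,h) via R1 from cover(g,f), parent(f,h)
round 2: derive cover(i,d) via R1 from cover(i,g), parent(g,d)
round 2: derive cover(i,f) via R1 from cover(i,g), parent(g,f)
round 2: derive path(c,f) via R3 from path(c,g), cover(g,f)
round 2: derive path(c,h) via R3 from path(c,e), cover(e,h)
round 2: derive path(c,i) via R3 from path(c,g), cover(g,i)
round 2: derive path(e,b) via R3 from path(e,h), cover(h,b)
round 2: derive path(e,c) via R3 from path(e,h), cover(h,c)
round 2: derive path(e,e) via R3 from path(e,h), cover(h,e)
round 2: derive path(e,f) via R3 from path(e,g), cover(g,f)
round 2: derive path(e,i) via R3 from path(e,g), cover(g,i)
round 2: derive path(f,f) via R3 from path(f,g), cover(g,f)
round 2: derive path(f,h) via R3 from path(f,e), cover(e,h)
round 2: derive path(f,i) via R3 from path(f,g), cover(g,i)
round 2: derive path(g,e) via R3 from path(g,f), cover(f,e)
round 2: derive path(g,g) via R3 from path(g,f), cover(f,g)
round 2: derive path(g,h) via R3 from path(g,i), cover(i,h)
round 2: derive path(h,g) via R3 from path(h,c), cover(c,g)
round 2: derive path(h,h) via R3 from path(h,e), cover(e,h)
round 2: derive path(i,b) via R3 from path(i,h), cover(h,b)
round 2: derive path(i,c) via R3 from path(i,h), cover(h,c)
round 2: derive path(i,e) via R3 from path(i,h), cover(h,e)
round 2: derive path(i,f) via R3 from path(i,g), cover(g,f)
round 2: derive path(i,i) via R3 from path(i,g), cover(g,i)
round 3: derive cover(c,h) via R1 from cover(c,d), parent(d,h)
round 3: derive cover(f,h) via R1 from cover(f,d), parent(d,h)
round 3: derive path(c,b) via R3 from path(c,h), cover(h,b)
round 3: derive path(c,c) via R3 from path(c,h), cover(h,c)
round 3: derive path(c,d) via R3 from path(c,e), cover(e,d)
round 3: derive path(e,d) via R3 from path(e,c), cover(c,d)
round 3: derive path(f,b) via R3 from path(f,h), cover(h,b)
round 3: derive path(f,c) via R3 from path(f,h), cover(h,c)
round 3: derive path(f,d) via R3 from path(f,e), cover(e,d)
round 3: derive path(g,b) via R3 from path(g,h), cover(h,b)
round 3: derive path(g,c) via R3 from path(g,h), cover(h,c)
round 3: derive path(g,d) via R3 from path(g,e), cover(e,d)
round 3: derive path(h,d) via R3 from path(h,c), cover(c,d)
round 3: derive path(h,f) via R3 from path(h,c), cover(c,f)
round 3: derive path(i,d) via R3 from path(i,c), cover(c,d)

path(c,b)
path(c,c)
path(c,d)
path(c,e)
path(c,f)
path(c,g)
path(c,h)
path(c,i)
path(e,b)
path(e,c)
path(e,d)
path(e,e)
path(e,f)
path(e,g)
path(e,h)
path(e,i)
path(f,b)
path(f,c)
path(f,d)
path(f,e)
path(f,f)
path(f,g)
path(f,h)
path(f,i)
path(g,b)
path(g,c)
path(g,d)
path(g,e)
path(g,f)
path(g,g)
path(g,h)
path(g,i)
path(h,b)
path(h,c)
path(h,d)
path(h,e)
path(h,f)
path(h,g)
path(h,h)
path(h,i)
path(i,b)
path(i,c)
path(i,d)
path(i,e)
path(i,f)
path(i,g)
path(i,h)
path(i,i)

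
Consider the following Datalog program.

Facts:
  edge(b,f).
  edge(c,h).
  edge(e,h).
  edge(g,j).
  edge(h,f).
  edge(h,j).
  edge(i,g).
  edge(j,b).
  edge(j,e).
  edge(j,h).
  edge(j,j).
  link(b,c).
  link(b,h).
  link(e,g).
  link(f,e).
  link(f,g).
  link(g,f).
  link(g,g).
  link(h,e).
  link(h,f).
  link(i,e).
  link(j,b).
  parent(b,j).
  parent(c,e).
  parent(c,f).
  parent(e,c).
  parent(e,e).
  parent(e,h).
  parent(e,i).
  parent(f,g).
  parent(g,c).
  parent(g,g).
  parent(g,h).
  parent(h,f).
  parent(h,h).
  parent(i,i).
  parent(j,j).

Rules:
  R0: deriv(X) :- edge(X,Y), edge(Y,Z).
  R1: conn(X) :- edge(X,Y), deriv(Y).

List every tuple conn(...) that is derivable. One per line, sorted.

round 1: derive deriv(c) via R0 from edge(c,h), edge(h,f)
round 1: derive deriv(e) via R0 from edge(e,h), edge(h,f)
round 1: derive deriv(g) via R0 from edge(g,j), edge(j,b)
round 1: derive deriv(h) via R0 from edge(h,j), edge(j,b)
round 1: derive deriv(i) via R0 from edge(i,g), edge(g,j)
round 1: derive deriv(j) via R0 from edge(j,b), edge(b,f)
round 2: derive conn(c) via R1 from edge(c,h), deriv(h)
round 2: derive conn(e) via R1 from edge(e,h), deriv(h)
round 2: derive conn(g) via R1 from edge(g,j), deriv(j)
round 2: derive conn(h) via R1 from edge(h,j), deriv(j)
round 2: derive conn(i) via R1 from edge(i,g), deriv(g)
round 2: derive conn(j) via R1 from edge(j,e), deriv(e)

conn(c)
conn(e)
conn(g)
conn(h)
conn(i)
conn(j)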